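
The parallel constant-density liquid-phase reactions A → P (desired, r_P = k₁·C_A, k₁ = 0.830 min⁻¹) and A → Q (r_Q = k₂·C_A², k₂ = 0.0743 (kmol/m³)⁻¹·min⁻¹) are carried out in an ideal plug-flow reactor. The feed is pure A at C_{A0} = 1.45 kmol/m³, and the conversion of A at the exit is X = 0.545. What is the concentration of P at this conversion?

C_A = C_{A0}(1−X) = 0.6597 kmol/m³.
Along a PFR/batch, dC_P/dC_A = −r_P/(r_P+r_Q) = −k₁/(k₁+k₂·C_A).
Integrating from C_{A0} to C_A: C_P = (0.830/0.0743)·ln[(0.830+0.0743·1.45)/(0.830+0.0743·0.660)] = 11.17·ln(0.9377/0.8790) = 0.7223 kmol/m³.

0.722 kmol/m³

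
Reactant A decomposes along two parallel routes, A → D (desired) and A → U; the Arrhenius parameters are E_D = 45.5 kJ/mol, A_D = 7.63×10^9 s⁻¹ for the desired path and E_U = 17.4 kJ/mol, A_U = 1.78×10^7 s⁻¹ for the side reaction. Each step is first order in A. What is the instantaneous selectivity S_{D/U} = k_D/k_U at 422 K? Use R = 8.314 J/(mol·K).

Since both paths have the same order in A, the concentration cancels and S_{D/U} = k_D/k_U = (A_D/A_U)·exp[(E_U−E_D)/(RT)].
(E_U−E_D)/(RT) = (17.4−45.5)×10³/(8.314×422) = -28100/3509 = -8.009.
k_D/k_U = (7.63×10^9/1.78×10^7)·exp(-8.009) = 428.7 × 3.324×10^-4 = 0.142.
Since E_D > E_U, raising the temperature improves selectivity toward D.

0.142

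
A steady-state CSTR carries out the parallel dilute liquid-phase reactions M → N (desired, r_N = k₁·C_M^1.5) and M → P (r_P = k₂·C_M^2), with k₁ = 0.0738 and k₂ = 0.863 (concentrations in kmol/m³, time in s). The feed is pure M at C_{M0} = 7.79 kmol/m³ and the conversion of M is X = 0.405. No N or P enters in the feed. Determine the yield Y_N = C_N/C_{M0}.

0.0155

Exit C_M = C_{M0}(1−X) = 7.79×0.595 = 4.635 kmol/m³.
Rates in a CSTR are evaluated at the outlet concentration: r_N = 0.0738×4.635^1.5 = 0.7364, r_P = 0.863×4.635^2 = 18.54.
Fraction of consumed M going to N: r_N/(r_N+r_P) = 0.03820.
C_N = 0.03820·C_{M0}·X = 0.03820×7.79×0.405 = 0.121 kmol/m³; Y_N = C_N/C_{M0} = 0.0155.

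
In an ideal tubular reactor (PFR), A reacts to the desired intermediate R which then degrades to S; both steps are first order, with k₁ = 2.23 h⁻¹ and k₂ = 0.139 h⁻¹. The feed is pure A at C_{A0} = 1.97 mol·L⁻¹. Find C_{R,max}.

1.64 mol·L⁻¹

For a first-order series the maximum intermediate yield is C_{R,max}/C_{A0} = (k₁/k₂)^[k₂/(k₂−k₁)].
= (2.23/0.139)^(0.139/(0.139−2.23)) = (16.04)^(-0.06648) = 0.8315.
C_{R,max} = 0.8315×1.97 = 1.64 mol·L⁻¹.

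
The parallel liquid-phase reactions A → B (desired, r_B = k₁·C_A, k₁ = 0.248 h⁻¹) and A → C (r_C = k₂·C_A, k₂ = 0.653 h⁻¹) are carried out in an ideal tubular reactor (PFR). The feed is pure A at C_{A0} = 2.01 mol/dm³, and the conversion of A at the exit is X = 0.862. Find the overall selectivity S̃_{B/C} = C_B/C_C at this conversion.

0.380

C_A = C_{A0}(1−X) = 0.2774 mol/dm³.
Both paths are first order in A, so the instantaneous fraction to B is constant: dC_B/d(−C_A) = k₁/(k₁+k₂) = 0.2752.
C_B = 0.2752·(C_{A0}−C_A) = 0.2752×1.733 = 0.477 mol/dm³.
C_C = (C_{A0}−C_A)−C_B = 1.256 mol/dm³; S̃_{B/C} = 0.4769/1.256 = 0.380.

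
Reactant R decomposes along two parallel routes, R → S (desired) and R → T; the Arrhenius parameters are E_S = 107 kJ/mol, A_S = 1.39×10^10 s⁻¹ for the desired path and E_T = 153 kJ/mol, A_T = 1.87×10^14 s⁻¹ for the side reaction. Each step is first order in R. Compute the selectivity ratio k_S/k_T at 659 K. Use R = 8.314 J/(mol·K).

k_S/k_T = (A_S/A_T)·exp[−(E_S−E_T)/(RT)] = (A_S/A_T)·exp[(E_T−E_S)/(RT)].
(E_T−E_S)/(RT) = (153−107)×10³/(8.314×659) = 46000/5479 = 8.396.
k_S/k_T = (1.39×10^10/1.87×10^14)·exp(8.396) = 7.433×10^-5 × 4428 = 0.329.
Since E_S < E_T, lowering the temperature improves selectivity toward S.

0.329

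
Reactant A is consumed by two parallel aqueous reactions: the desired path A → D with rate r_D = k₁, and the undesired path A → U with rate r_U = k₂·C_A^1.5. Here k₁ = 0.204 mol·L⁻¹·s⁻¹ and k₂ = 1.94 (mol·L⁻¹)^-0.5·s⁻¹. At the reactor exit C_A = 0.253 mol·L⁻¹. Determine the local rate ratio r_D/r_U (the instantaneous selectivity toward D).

0.826

S_{D/U} = r_D/r_U = (k₁)/(k₂·C_A^1.5) = (k₁/k₂)·C_A^-1.5.
= (0.204) / (1.94×0.2530^1.5) = 0.2040/0.2469 = 0.826.
The undesired path is higher order in A, so low C_A (CSTR or dilute feed) favours D.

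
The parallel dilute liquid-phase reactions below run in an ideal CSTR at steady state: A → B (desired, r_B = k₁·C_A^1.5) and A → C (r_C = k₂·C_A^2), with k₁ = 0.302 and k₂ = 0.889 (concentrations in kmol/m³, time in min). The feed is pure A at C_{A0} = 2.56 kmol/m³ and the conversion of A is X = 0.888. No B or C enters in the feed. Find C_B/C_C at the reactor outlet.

Exit C_A = C_{A0}(1−X) = 2.56×0.112 = 0.2867 kmol/m³.
In a CSTR the entire volume is at exit conditions, so r_B = 0.302×0.2867^1.5 = 0.04637 and r_C = 0.889×0.2867^2 = 0.07308.
Overall selectivity = C_B/C_C = r_Bτ/(r_Cτ) = r_B/r_C = 0.634.

0.634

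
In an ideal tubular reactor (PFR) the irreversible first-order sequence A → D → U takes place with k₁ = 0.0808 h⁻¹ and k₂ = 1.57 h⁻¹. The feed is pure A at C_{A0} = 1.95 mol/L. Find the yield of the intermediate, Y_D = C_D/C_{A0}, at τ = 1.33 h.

0.0420

The intermediate concentration in a first-order A→B→C sequence is C_D = k₁C_{A0}(e^(−k₁τ) − e^(−k₂τ))/(k₂−k₁).
e^(−k₁τ) = e^(−0.0808×1.33) = e^(−0.1075) = 0.8981; e^(−k₂τ) = e^(−2.088) = 0.1239.
C_D = 0.0808×1.95/(1.57−0.0808) × (0.8981−0.1239) = 0.1058×0.7742 = 0.08191 mol/L.
Y_D = C_D/C_{A0} = 0.08191/1.95 = 0.0420.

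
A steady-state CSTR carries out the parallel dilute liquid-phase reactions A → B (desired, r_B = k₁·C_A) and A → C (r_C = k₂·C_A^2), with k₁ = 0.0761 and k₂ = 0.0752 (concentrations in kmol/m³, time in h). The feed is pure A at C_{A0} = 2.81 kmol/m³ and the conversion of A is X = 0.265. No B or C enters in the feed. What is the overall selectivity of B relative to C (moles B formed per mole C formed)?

Exit C_A = C_{A0}(1−X) = 2.81×0.735 = 2.065 kmol/m³.
In a CSTR the entire volume is at exit conditions, so r_B = 0.0761×2.065 = 0.1572 and r_C = 0.0752×2.065^2 = 0.3208.
Overall selectivity = C_B/C_C = r_Bτ/(r_Cτ) = r_B/r_C = 0.490.

0.490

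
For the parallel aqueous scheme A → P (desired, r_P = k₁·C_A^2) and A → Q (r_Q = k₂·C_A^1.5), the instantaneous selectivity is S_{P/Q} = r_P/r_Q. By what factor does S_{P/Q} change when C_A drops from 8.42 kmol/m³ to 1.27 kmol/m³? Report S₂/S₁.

S_{P/Q} = (k₁/k₂)·C_A^0.5, so S₂/S₁ = (C_{A,2}/C_{A,1})^0.5.
= (1.27/8.42)^0.5 = (0.1508)^0.5 = 0.388.

0.388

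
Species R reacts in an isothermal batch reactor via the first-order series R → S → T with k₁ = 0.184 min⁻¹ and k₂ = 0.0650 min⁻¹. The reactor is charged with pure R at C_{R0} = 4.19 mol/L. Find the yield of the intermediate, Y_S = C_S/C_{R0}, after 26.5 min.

0.264

The intermediate concentration in a first-order A→B→C sequence is C_S = k₁C_{R0}(e^(−k₁t) − e^(−k₂t))/(k₂−k₁).
e^(−k₁t) = e^(−0.184×26.5) = e^(−4.876) = 0.007627; e^(−k₂t) = e^(−1.723) = 0.1786.
C_S = 0.184×4.19/(0.0650−0.184) × (0.007627−0.1786) = (-6.479)×(-0.1710) = 1.108 mol/L.
Y_S = C_S/C_{R0} = 1.108/4.19 = 0.264.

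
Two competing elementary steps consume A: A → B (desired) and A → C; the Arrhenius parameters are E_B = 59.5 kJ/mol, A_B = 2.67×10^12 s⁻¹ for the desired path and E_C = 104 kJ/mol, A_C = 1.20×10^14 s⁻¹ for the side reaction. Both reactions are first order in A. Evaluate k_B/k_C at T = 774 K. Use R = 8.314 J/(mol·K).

Since both paths have the same order in A, the concentration cancels and S_{B/C} = k_B/k_C = (A_B/A_C)·exp[(E_C−E_B)/(RT)].
(E_C−E_B)/(RT) = (104−59.5)×10³/(8.314×774) = 44500/6435 = 6.915.
k_B/k_C = (2.67×10^12/1.20×10^14)·exp(6.915) = 0.02225 × 1008 = 22.4.
Since E_B < E_C, lowering the temperature improves selectivity toward B.

22.4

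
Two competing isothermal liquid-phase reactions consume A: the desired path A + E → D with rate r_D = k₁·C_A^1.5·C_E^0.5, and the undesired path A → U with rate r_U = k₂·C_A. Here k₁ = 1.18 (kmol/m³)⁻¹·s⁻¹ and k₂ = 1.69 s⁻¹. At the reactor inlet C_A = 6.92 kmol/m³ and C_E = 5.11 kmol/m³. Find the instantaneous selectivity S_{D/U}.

S_{D/U} = r_D/r_U = (k₁·C_A^1.5·C_E^0.5)/(k₂·C_A) = (k₁/k₂)·C_A^0.5·C_E^0.5.
= (1.18×6.920^1.5×5.110^0.5) / (1.69×6.920) = 48.56/11.69 = 4.15.
Since the desired path is higher order in A, keeping C_A high (PFR or concentrated feed) favours D.

4.15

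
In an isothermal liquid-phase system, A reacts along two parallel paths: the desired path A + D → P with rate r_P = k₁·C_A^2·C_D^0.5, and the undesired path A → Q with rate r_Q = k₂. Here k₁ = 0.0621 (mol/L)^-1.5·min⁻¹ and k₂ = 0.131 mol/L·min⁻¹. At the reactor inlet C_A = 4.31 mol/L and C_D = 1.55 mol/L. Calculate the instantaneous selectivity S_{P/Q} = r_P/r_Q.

11.0

S_{P/Q} = r_P/r_Q = (k₁·C_A^2·C_D^0.5)/(k₂) = (k₁/k₂)·C_A^2·C_D^0.5.
= (0.0621×4.310^2×1.550^0.5) / (0.131) = 1.436/0.1310 = 11.0.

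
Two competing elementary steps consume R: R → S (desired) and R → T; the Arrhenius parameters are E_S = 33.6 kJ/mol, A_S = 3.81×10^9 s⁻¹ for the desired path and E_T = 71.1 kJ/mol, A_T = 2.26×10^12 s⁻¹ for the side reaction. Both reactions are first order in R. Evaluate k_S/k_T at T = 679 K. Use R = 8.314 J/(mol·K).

Since both paths have the same order in R, the concentration cancels and S_{S/T} = k_S/k_T = (A_S/A_T)·exp[(E_T−E_S)/(RT)].
(E_T−E_S)/(RT) = (71.1−33.6)×10³/(8.314×679) = 37500/5645 = 6.643.
k_S/k_T = (3.81×10^9/2.26×10^12)·exp(6.643) = 0.001686 × 767.2 = 1.29.
Since E_S < E_T, lowering the temperature improves selectivity toward S.

1.29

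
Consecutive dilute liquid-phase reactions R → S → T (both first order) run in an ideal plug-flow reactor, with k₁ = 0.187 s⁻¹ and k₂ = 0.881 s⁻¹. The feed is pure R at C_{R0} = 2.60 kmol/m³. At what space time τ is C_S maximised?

2.23 s

For first-order series the maximum of C_S occurs at τ_opt = ln(k₂/k₁)/(k₂−k₁).
= ln(0.881/0.187)/(0.881−0.187) = ln(4.711)/0.6940 = 1.550/0.6940 = 2.23 s.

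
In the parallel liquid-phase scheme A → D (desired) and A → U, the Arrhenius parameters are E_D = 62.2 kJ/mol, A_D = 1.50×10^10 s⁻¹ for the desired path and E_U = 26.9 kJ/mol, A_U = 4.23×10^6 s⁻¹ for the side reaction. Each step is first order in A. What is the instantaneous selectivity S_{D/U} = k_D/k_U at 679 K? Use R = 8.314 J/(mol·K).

6.82

With equal orders, S_{D/U} = k_D/k_U = (A_D/A_U)·exp[(E_U−E_D)/(RT)].
(E_U−E_D)/(RT) = (26.9−62.2)×10³/(8.314×679) = -35300/5645 = -6.253.
k_D/k_U = (1.50×10^10/4.23×10^6)·exp(-6.253) = 3546 × 0.001924 = 6.82.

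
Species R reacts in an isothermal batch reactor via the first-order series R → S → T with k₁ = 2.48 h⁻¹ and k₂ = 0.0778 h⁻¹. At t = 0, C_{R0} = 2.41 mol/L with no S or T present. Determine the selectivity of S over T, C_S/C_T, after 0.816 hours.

For first-order series with pure R initially, C_S(t) = k₁C_{R0}/(k₂−k₁)·(e^(−k₁t) − e^(−k₂t)).
e^(−k₁t) = e^(−2.48×0.816) = e^(−2.024) = 0.1322; e^(−k₂t) = e^(−0.06348) = 0.9385.
C_S = 2.48×2.41/(0.0778−2.48) × (0.1322−0.9385) = (-2.488)×(-0.8063) = 2.006 mol/L.
C_R = C_{R0}e^(−k₁t) = 0.3185 mol/L, so C_T = C_{R0}−C_R−C_S = 0.08531 mol/L; C_S/C_T = 23.5.

23.5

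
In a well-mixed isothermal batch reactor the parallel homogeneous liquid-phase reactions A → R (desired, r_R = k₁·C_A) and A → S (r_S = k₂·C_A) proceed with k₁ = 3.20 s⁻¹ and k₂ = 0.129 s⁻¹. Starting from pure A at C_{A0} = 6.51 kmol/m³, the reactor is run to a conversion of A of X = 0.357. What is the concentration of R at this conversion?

2.23 kmol/m³

C_A = C_{A0}(1−X) = 4.186 kmol/m³.
Both paths are first order in A, so the instantaneous fraction to R is constant: dC_R/d(−C_A) = k₁/(k₁+k₂) = 0.9612.
C_R = 0.9612·(C_{A0}−C_A) = 0.9612×2.324 = 2.23 kmol/m³.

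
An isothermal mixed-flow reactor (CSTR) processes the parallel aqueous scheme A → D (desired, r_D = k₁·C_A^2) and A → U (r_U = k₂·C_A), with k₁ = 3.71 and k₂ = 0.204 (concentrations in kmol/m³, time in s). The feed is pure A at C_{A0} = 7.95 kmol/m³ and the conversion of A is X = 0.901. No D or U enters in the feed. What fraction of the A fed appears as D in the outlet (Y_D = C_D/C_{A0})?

0.842

Exit C_A = C_{A0}(1−X) = 7.95×0.0990 = 0.7870 kmol/m³.
In a CSTR the entire volume is at exit conditions, so r_D = 3.71×0.7870^2 = 2.298 and r_U = 0.204×0.7870 = 0.1606.
Fraction of consumed A going to D: r_D/(r_D+r_U) = 0.9347.
C_D = 0.9347·C_{A0}·X = 0.9347×7.95×0.901 = 6.70 kmol/m³; Y_D = C_D/C_{A0} = 0.842.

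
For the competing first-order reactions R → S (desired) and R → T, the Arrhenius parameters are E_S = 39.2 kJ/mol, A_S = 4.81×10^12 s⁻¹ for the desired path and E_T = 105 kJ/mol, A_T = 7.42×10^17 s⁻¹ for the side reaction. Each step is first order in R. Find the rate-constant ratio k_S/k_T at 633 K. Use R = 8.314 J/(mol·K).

With equal orders, S_{S/T} = k_S/k_T = (A_S/A_T)·exp[(E_T−E_S)/(RT)].
(E_T−E_S)/(RT) = (105−39.2)×10³/(8.314×633) = 65800/5263 = 12.50.
k_S/k_T = (4.81×10^12/7.42×10^17)·exp(12.50) = 6.482×10^-6 × 2.691×10^5 = 1.74.

1.74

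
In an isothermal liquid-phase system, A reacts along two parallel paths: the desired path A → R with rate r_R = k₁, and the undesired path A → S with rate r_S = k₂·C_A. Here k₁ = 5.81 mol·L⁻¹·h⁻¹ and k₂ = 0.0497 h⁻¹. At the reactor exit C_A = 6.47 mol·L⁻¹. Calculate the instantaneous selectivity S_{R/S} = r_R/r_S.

S_{R/S} = r_R/r_S = (k₁)/(k₂·C_A) = (k₁/k₂)·C_A⁻¹.
= (5.81) / (0.0497×6.470) = 5.810/0.3216 = 18.1.

18.1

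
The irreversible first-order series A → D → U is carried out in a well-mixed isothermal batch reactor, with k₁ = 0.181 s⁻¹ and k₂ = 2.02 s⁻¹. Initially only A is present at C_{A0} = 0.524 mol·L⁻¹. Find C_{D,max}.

0.0370 mol·L⁻¹

Evaluating C_D at t_opt = ln(k₂/k₁)/(k₂−k₁) gives C_{D,max}/C_{A0} = (k₁/k₂)^[k₂/(k₂−k₁)].
= (0.181/2.02)^(2.02/(2.02−0.181)) = (0.08960)^(1.098) = 0.07067.
C_{D,max} = 0.07067×0.524 = 0.0370 mol·L⁻¹.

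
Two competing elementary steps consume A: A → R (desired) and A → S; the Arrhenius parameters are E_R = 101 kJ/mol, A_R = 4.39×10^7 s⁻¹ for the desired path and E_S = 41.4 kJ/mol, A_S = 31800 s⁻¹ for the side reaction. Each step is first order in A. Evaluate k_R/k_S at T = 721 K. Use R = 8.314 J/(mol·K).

Since both paths have the same order in A, the concentration cancels and S_{R/S} = k_R/k_S = (A_R/A_S)·exp[(E_S−E_R)/(RT)].
(E_S−E_R)/(RT) = (41.4−101)×10³/(8.314×721) = -59600/5994 = -9.943.
k_R/k_S = (4.39×10^7/31800)·exp(-9.943) = 1381 × 4.808×10^-5 = 0.0664.
Since E_R > E_S, raising the temperature improves selectivity toward R.

0.0664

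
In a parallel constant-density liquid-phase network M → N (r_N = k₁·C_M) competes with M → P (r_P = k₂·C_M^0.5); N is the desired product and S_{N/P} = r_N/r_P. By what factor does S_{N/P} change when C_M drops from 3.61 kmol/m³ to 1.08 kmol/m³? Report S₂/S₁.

S_{N/P} = (k₁/k₂)·C_M^0.5, so S₂/S₁ = (C_{M,2}/C_{M,1})^0.5.
= (1.08/3.61)^0.5 = (0.2992)^0.5 = 0.547.

0.547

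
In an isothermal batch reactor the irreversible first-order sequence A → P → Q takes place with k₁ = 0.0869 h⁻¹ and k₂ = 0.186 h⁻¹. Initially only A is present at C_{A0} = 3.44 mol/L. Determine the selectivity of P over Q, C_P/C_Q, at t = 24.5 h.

For first-order series with pure A initially, C_P(t) = k₁C_{A0}/(k₂−k₁)·(e^(−k₁t) − e^(−k₂t)).
e^(−k₁t) = e^(−0.0869×24.5) = e^(−2.129) = 0.1190; e^(−k₂t) = e^(−4.557) = 0.01049.
C_P = 0.0869×3.44/(0.186−0.0869) × (0.1190−0.01049) = 3.017×0.1085 = 0.3272 mol/L.
C_A = C_{A0}e^(−k₁t) = 0.4092 mol/L, so C_Q = C_{A0}−C_A−C_P = 2.704 mol/L; C_P/C_Q = 0.121.

0.121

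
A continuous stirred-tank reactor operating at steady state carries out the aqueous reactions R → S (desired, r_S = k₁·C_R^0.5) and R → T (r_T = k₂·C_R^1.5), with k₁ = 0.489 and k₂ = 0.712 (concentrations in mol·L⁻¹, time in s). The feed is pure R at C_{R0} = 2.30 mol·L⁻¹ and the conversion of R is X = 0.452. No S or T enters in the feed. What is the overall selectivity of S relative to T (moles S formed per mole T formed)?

0.545

Exit C_R = C_{R0}(1−X) = 2.30×0.548 = 1.260 mol·L⁻¹.
A CSTR operates uniformly at the exit composition, giving r_S = 0.5490 and r_T = 1.007 (each k·C_R^n at C_R = 1.260).
Overall selectivity = C_S/C_T = r_Sτ/(r_Tτ) = r_S/r_T = 0.545.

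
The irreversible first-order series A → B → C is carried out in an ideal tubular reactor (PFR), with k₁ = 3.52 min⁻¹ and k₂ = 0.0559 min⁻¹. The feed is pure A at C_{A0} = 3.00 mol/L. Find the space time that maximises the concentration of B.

The intermediate peaks when r₁ = r₂, i.e. k₁e^(−k₁τ) = k₂e^(−k₂τ), giving τ_opt = ln(k₂/k₁)/(k₂−k₁).
= ln(0.0559/3.52)/(0.0559−3.52) = ln(0.01588)/-3.464 = -4.143/-3.464 = 1.20 min.

1.20 min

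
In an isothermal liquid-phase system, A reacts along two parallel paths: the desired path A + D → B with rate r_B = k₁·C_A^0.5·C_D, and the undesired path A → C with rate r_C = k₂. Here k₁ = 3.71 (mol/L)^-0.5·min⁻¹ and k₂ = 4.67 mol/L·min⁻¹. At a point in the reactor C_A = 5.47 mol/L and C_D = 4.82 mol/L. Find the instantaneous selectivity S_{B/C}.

8.96

S_{B/C} = r_B/r_C = (k₁·C_A^0.5·C_D)/(k₂) = (k₁/k₂)·C_A^0.5·C_D.
= (3.71×5.470^0.5×4.820) / (4.67) = 41.82/4.670 = 8.96.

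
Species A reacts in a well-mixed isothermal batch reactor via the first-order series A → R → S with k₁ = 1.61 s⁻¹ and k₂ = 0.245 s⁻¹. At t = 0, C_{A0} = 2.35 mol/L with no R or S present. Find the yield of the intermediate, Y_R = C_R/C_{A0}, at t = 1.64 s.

0.705

For first-order series with pure A initially, C_R(t) = k₁C_{A0}/(k₂−k₁)·(e^(−k₁t) − e^(−k₂t)).
e^(−k₁t) = e^(−1.61×1.64) = e^(−2.640) = 0.07133; e^(−k₂t) = e^(−0.4018) = 0.6691.
C_R = 1.61×2.35/(0.245−1.61) × (0.07133−0.6691) = (-2.772)×(-0.5978) = 1.657 mol/L.
Y_R = C_R/C_{A0} = 1.657/2.35 = 0.705.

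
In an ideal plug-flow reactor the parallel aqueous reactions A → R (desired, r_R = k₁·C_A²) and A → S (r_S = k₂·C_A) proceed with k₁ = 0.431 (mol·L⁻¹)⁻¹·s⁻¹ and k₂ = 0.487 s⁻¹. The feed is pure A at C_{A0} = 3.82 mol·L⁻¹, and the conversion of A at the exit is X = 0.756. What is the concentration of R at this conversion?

C_A = C_{A0}(1−X) = 0.9321 mol·L⁻¹.
Along a PFR/batch, dC_S/dC_A = −r_S/(r_R+r_S) = −k₂/(k₂+k₁·C_A).
Integrating from C_{A0} to C_A: C_S = (0.487/0.431)·ln[(0.487+0.431·3.82)/(0.487+0.431·0.932)] = 1.130·ln(2.133/0.8887) = 0.9895 mol·L⁻¹.
Then C_R = (C_{A0}−C_A) − C_S = 2.888 − 0.9895 = 1.898 mol·L⁻¹.

1.90 mol·L⁻¹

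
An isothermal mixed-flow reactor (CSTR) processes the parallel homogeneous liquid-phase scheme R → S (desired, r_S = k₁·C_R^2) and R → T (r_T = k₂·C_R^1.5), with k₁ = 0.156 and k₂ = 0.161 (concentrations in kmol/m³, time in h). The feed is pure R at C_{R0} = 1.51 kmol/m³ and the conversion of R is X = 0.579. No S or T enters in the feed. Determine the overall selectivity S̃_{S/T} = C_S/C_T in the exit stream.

0.773

Exit C_R = C_{R0}(1−X) = 1.51×0.421 = 0.6357 kmol/m³.
A CSTR operates uniformly at the exit composition, giving r_S = 0.06304 and r_T = 0.08160 (each k·C_R^n at C_R = 0.6357).
Overall selectivity = C_S/C_T = r_Sτ/(r_Tτ) = r_S/r_T = 0.773.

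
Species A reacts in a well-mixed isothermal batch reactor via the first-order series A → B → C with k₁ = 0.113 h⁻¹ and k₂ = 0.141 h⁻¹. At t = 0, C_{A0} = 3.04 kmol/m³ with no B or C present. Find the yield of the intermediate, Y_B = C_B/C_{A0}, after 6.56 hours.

The intermediate concentration in a first-order A→B→C sequence is C_B = k₁C_{A0}(e^(−k₁t) − e^(−k₂t))/(k₂−k₁).
e^(−k₁t) = e^(−0.113×6.56) = e^(−0.7413) = 0.4765; e^(−k₂t) = e^(−0.9250) = 0.3965.
C_B = 0.113×3.04/(0.141−0.113) × (0.4765−0.3965) = 12.27×0.07996 = 0.9809 kmol/m³.
Y_B = C_B/C_{A0} = 0.9809/3.04 = 0.323.

0.323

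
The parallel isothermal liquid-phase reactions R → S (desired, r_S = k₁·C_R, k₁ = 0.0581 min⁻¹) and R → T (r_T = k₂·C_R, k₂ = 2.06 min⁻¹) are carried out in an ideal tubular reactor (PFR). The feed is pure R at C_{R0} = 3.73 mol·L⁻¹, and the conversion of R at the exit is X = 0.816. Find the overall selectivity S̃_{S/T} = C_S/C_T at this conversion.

0.0282

C_R = C_{R0}(1−X) = 0.6863 mol·L⁻¹.
Both paths are first order in R, so the instantaneous fraction to S is constant: dC_S/d(−C_R) = k₁/(k₁+k₂) = 0.02743.
C_S = 0.02743·(C_{R0}−C_R) = 0.02743×3.044 = 0.0835 mol·L⁻¹.
C_T = (C_{R0}−C_R)−C_S = 2.960 mol·L⁻¹; S̃_{S/T} = 0.08349/2.960 = 0.0282.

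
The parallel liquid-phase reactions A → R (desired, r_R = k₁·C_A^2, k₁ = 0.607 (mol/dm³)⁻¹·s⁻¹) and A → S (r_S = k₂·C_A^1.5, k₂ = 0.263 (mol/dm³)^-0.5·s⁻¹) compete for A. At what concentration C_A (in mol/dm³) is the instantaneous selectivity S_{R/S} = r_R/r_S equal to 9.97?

18.7 mol/dm³

S_{R/S} = (k₁/k₂)·C_A^0.5 ⇒ C_A = (S·k₂/k₁)^(2).
= (9.97×0.263/0.607)^(2) = (4.320)^(2) = 18.7 mol/dm³.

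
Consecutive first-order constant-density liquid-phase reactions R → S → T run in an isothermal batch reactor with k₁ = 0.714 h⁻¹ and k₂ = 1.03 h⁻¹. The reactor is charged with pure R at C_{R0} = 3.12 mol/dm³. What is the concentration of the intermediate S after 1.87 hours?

0.828 mol/dm³

For first-order series with pure R initially, C_S(t) = k₁C_{R0}/(k₂−k₁)·(e^(−k₁t) − e^(−k₂t)).
e^(−k₁t) = e^(−0.714×1.87) = e^(−1.335) = 0.2631; e^(−k₂t) = e^(−1.926) = 0.1457.
C_S = 0.714×3.12/(1.03−0.714) × (0.2631−0.1457) = 7.050×0.1174 = 0.8276 mol/dm³.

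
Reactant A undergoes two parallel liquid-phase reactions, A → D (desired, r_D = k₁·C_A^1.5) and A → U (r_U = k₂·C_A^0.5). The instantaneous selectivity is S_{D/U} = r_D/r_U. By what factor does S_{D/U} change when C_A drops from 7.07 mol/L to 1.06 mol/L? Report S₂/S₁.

S_{D/U} = (k₁/k₂)·C_A, so S₂/S₁ = (C_{A,2}/C_{A,1}).
= 1.06/7.07 = 0.150.

0.150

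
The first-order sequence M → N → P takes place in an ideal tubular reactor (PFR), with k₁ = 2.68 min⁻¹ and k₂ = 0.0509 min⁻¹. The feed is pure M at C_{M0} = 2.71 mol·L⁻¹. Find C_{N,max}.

2.51 mol·L⁻¹

Evaluating C_N at τ_opt = ln(k₂/k₁)/(k₂−k₁) gives C_{N,max}/C_{M0} = (k₁/k₂)^[k₂/(k₂−k₁)].
= (2.68/0.0509)^(0.0509/(0.0509−2.68)) = (52.65)^(-0.01936) = 0.9261.
C_{N,max} = 0.9261×2.71 = 2.51 mol·L⁻¹.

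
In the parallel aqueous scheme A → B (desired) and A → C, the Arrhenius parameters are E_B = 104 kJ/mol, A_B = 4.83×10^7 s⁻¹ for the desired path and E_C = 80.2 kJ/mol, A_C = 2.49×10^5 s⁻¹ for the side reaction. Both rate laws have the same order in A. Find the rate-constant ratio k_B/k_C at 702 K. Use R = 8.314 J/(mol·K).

Since both paths have the same order in A, the concentration cancels and S_{B/C} = k_B/k_C = (A_B/A_C)·exp[(E_C−E_B)/(RT)].
(E_C−E_B)/(RT) = (80.2−104)×10³/(8.314×702) = -23800/5836 = -4.078.
k_B/k_C = (4.83×10^7/2.49×10^5)·exp(-4.078) = 194.0 × 0.01694 = 3.29.

3.29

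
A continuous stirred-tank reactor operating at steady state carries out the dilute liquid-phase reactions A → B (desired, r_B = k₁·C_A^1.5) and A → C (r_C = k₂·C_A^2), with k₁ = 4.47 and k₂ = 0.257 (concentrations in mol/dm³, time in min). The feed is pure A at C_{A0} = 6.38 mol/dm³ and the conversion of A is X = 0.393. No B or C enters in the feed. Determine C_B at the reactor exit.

Exit C_A = C_{A0}(1−X) = 6.38×0.607 = 3.873 mol/dm³.
Rates in a CSTR are evaluated at the outlet concentration: r_B = 4.47×3.873^1.5 = 34.07, r_C = 0.257×3.873^2 = 3.854.
Fraction of consumed A going to B: r_B/(r_B+r_C) = 0.8984.
C_B = 0.8984·C_{A0}·X = 0.8984×6.38×0.393 = 2.25 mol/dm³.

2.25 mol/dm³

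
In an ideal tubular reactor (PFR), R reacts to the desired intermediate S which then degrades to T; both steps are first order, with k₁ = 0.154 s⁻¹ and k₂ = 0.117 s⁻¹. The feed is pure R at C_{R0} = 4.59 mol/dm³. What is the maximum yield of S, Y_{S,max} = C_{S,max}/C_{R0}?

Evaluating C_S at τ_opt = ln(k₂/k₁)/(k₂−k₁) gives C_{S,max}/C_{R0} = (k₁/k₂)^[k₂/(k₂−k₁)].
= (0.154/0.117)^(0.117/(0.117−0.154)) = (1.316)^(-3.162) = 0.4194.

0.419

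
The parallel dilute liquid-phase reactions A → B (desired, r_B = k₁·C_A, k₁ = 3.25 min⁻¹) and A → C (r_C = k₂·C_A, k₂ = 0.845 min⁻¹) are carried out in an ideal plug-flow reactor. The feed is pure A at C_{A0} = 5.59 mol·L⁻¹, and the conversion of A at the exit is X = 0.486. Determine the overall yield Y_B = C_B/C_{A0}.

0.386

C_A = C_{A0}(1−X) = 2.873 mol·L⁻¹.
Both paths are first order in A, so the instantaneous fraction to B is constant: dC_B/d(−C_A) = k₁/(k₁+k₂) = 0.7937.
C_B = 0.7937·(C_{A0}−C_A) = 0.7937×2.717 = 2.16 mol·L⁻¹.
Y_B = C_B/C_{A0} = 2.156/5.59 = 0.386.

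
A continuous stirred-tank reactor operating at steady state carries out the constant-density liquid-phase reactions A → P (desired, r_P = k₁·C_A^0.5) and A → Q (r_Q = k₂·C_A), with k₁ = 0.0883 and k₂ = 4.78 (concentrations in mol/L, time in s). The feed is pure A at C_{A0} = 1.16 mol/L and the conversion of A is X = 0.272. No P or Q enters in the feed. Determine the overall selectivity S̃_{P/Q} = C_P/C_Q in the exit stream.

Exit C_A = C_{A0}(1−X) = 1.16×0.728 = 0.8445 mol/L.
A CSTR operates uniformly at the exit composition, giving r_P = 0.08114 and r_Q = 4.037 (each k·C_A^n at C_A = 0.8445).
Overall selectivity = C_P/C_Q = r_Pτ/(r_Qτ) = r_P/r_Q = 0.0201.

0.0201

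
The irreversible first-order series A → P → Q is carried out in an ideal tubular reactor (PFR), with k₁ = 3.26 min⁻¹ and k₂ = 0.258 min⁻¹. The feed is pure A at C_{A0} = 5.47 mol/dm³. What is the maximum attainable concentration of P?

4.40 mol/dm³

At the optimum, C_{P,max}/C_{A0} = (k₁/k₂)^[k₂/(k₂−k₁)].
= (3.26/0.258)^(0.258/(0.258−3.26)) = (12.64)^(-0.08594) = 0.8041.
C_{P,max} = 0.8041×5.47 = 4.40 mol/dm³.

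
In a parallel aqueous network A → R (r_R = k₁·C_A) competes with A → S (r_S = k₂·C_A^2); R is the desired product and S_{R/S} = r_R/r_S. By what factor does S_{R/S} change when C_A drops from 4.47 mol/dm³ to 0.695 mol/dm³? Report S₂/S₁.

6.43

S_{R/S} = (k₁/k₂)·C_A⁻¹, so S₂/S₁ = (C_{A,2}/C_{A,1})⁻¹.
= 4.47/0.695 = 6.43.
Selectivity toward R rises as C_A falls — low-concentration operation is favoured.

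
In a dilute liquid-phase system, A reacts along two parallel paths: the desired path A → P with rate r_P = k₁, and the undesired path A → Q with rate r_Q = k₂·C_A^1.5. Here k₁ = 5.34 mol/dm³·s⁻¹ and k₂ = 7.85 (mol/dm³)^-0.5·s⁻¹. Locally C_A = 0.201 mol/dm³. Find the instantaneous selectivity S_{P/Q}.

7.55

S_{P/Q} = r_P/r_Q = (k₁)/(k₂·C_A^1.5) = (k₁/k₂)·C_A^-1.5.
= (5.34) / (7.85×0.2010^1.5) = 5.340/0.7074 = 7.55.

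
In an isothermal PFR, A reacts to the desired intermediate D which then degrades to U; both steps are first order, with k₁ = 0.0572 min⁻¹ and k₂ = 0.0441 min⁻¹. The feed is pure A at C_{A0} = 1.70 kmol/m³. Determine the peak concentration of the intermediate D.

0.708 kmol/m³

For a first-order series the maximum intermediate yield is C_{D,max}/C_{A0} = (k₁/k₂)^[k₂/(k₂−k₁)].
= (0.0572/0.0441)^(0.0441/(0.0441−0.0572)) = (1.297)^(-3.366) = 0.4166.
C_{D,max} = 0.4166×1.70 = 0.708 kmol/m³.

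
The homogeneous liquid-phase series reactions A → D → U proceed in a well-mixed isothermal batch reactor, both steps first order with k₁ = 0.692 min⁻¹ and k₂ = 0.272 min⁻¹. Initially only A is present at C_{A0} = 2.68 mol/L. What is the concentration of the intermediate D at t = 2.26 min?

Solving the coupled first-order balances gives C_D(t) = [k₁/(k₂−k₁)]·C_{A0}·(e^(−k₁t) − e^(−k₂t)).
e^(−k₁t) = e^(−0.692×2.26) = e^(−1.564) = 0.2093; e^(−k₂t) = e^(−0.6147) = 0.5408.
C_D = 0.692×2.68/(0.272−0.692) × (0.2093−0.5408) = (-4.416)×(-0.3315) = 1.464 mol/L.

1.46 mol/L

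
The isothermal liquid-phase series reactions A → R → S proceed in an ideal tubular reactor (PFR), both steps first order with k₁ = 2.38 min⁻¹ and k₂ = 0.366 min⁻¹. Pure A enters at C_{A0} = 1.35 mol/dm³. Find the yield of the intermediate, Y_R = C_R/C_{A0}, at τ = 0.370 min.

Solving the coupled first-order balances gives C_R(τ) = [k₁/(k₂−k₁)]·C_{A0}·(e^(−k₁τ) − e^(−k₂τ)).
e^(−k₁τ) = e^(−2.38×0.370) = e^(−0.8806) = 0.4145; e^(−k₂τ) = e^(−0.1354) = 0.8733.
C_R = 2.38×1.35/(0.366−2.38) × (0.4145−0.8733) = (-1.595)×(-0.4588) = 0.7320 mol/dm³.
Y_R = C_R/C_{A0} = 0.7320/1.35 = 0.542.

0.542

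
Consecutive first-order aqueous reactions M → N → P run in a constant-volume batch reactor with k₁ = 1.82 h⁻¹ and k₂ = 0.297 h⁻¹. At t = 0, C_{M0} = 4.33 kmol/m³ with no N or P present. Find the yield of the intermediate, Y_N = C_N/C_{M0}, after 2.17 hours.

0.604

Solving the coupled first-order balances gives C_N(t) = [k₁/(k₂−k₁)]·C_{M0}·(e^(−k₁t) − e^(−k₂t)).
e^(−k₁t) = e^(−1.82×2.17) = e^(−3.949) = 0.01927; e^(−k₂t) = e^(−0.6445) = 0.5249.
C_N = 1.82×4.33/(0.297−1.82) × (0.01927−0.5249) = (-5.174)×(-0.5057) = 2.617 kmol/m³.
Y_N = C_N/C_{M0} = 2.617/4.33 = 0.604.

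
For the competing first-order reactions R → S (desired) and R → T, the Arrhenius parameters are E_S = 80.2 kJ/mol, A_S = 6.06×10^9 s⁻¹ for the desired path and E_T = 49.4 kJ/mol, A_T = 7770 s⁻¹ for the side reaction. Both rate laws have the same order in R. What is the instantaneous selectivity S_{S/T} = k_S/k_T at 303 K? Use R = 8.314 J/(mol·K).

Since both paths have the same order in R, the concentration cancels and S_{S/T} = k_S/k_T = (A_S/A_T)·exp[(E_T−E_S)/(RT)].
(E_T−E_S)/(RT) = (49.4−80.2)×10³/(8.314×303) = -30800/2519 = -12.23.
k_S/k_T = (6.06×10^9/7770)·exp(-12.23) = 7.799×10^5 × 4.899×10^-6 = 3.82.

3.82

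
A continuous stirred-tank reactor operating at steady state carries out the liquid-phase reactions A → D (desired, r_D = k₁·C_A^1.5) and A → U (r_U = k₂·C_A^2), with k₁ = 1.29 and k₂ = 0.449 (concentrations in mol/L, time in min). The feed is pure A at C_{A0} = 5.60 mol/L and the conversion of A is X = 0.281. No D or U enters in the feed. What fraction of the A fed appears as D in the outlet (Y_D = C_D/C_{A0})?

0.165

Exit C_A = C_{A0}(1−X) = 5.60×0.719 = 4.026 mol/L.
A CSTR operates uniformly at the exit composition, giving r_D = 10.42 and r_U = 7.279 (each k·C_A^n at C_A = 4.026).
Fraction of consumed A going to D: r_D/(r_D+r_U) = 0.5888.
C_D = 0.5888·C_{A0}·X = 0.5888×5.60×0.281 = 0.927 mol/L; Y_D = C_D/C_{A0} = 0.165.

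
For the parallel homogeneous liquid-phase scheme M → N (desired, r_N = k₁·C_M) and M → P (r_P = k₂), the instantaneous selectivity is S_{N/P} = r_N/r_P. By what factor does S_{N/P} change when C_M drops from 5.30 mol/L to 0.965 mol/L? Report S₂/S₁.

S_{N/P} = (k₁/k₂)·C_M, so S₂/S₁ = (C_{M,2}/C_{M,1}).
= 0.965/5.30 = 0.182.

0.182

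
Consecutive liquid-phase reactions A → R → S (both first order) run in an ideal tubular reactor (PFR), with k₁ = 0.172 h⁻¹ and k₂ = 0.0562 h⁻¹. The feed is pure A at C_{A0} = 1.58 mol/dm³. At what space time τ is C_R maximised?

9.66 h

The intermediate peaks when r₁ = r₂, i.e. k₁e^(−k₁τ) = k₂e^(−k₂τ), giving τ_opt = ln(k₂/k₁)/(k₂−k₁).
= ln(0.0562/0.172)/(0.0562−0.172) = ln(0.3267)/-0.1158 = -1.119/-0.1158 = 9.66 h.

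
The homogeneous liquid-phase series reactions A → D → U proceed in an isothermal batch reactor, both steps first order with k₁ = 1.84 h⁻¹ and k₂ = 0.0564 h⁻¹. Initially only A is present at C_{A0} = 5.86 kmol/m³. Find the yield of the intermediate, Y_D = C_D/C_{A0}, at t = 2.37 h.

0.889

For first-order series with pure A initially, C_D(t) = k₁C_{A0}/(k₂−k₁)·(e^(−k₁t) − e^(−k₂t)).
e^(−k₁t) = e^(−1.84×2.37) = e^(−4.361) = 0.01277; e^(−k₂t) = e^(−0.1337) = 0.8749.
C_D = 1.84×5.86/(0.0564−1.84) × (0.01277−0.8749) = (-6.045)×(-0.8621) = 5.212 kmol/m³.
Y_D = C_D/C_{A0} = 5.212/5.86 = 0.889.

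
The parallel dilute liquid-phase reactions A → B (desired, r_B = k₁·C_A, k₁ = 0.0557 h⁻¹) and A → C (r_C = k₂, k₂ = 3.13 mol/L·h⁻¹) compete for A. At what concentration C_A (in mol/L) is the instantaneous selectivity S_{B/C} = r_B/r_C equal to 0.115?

6.46 mol/L

S_{B/C} = (k₁/k₂)·C_A ⇒ C_A = S·k₂/k₁.
= 0.115×3.13/0.0557 = 6.46 mol/L.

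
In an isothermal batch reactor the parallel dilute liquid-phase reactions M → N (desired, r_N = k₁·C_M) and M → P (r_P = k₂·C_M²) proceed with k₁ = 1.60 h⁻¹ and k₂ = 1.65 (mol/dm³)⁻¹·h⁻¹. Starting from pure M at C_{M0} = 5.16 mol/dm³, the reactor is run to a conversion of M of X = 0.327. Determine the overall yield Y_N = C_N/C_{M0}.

C_M = C_{M0}(1−X) = 3.473 mol/dm³.
Along a PFR/batch, dC_N/dC_M = −r_N/(r_N+r_P) = −k₁/(k₁+k₂·C_M).
Integrating from C_{M0} to C_M: C_N = (1.60/1.65)·ln[(1.60+1.65·5.16)/(1.60+1.65·3.47)] = 0.9697·ln(10.11/7.330) = 0.3122 mol/dm³.
Y_N = C_N/C_{M0} = 0.3122/5.16 = 0.0605.

0.0605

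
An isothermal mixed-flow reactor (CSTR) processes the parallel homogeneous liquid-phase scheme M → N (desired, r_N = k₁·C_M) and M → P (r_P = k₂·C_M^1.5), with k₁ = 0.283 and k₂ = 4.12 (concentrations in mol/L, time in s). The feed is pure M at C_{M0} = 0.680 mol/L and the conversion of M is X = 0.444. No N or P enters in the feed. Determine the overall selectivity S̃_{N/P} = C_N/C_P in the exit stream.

Exit C_M = C_{M0}(1−X) = 0.680×0.556 = 0.3781 mol/L.
In a CSTR the entire volume is at exit conditions, so r_N = 0.283×0.3781 = 0.1070 and r_P = 4.12×0.3781^1.5 = 0.9578.
Overall selectivity = C_N/C_P = r_Nτ/(r_Pτ) = r_N/r_P = 0.112.

0.112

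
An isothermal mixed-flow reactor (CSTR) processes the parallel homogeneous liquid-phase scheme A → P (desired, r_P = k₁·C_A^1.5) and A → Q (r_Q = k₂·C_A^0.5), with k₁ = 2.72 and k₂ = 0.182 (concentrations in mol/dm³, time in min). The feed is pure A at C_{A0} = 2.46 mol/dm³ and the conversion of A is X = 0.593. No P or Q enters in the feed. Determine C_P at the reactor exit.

Exit C_A = C_{A0}(1−X) = 2.46×0.407 = 1.001 mol/dm³.
A CSTR operates uniformly at the exit composition, giving r_P = 2.725 and r_Q = 0.1821 (each k·C_A^n at C_A = 1.001).
Fraction of consumed A going to P: r_P/(r_P+r_Q) = 0.9374.
C_P = 0.9374·C_{A0}·X = 0.9374×2.46×0.593 = 1.37 mol/dm³.

1.37 mol/dm³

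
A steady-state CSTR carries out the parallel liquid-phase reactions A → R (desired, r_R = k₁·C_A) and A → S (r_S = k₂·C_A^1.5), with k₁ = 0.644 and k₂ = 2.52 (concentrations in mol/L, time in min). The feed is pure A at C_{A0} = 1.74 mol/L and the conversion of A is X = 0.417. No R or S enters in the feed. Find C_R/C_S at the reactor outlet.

Exit C_A = C_{A0}(1−X) = 1.74×0.583 = 1.014 mol/L.
Rates in a CSTR are evaluated at the outlet concentration: r_R = 0.644×1.014 = 0.6533, r_S = 2.52×1.014^1.5 = 2.575.
Overall selectivity = C_R/C_S = r_Rτ/(r_Sτ) = r_R/r_S = 0.254.

0.254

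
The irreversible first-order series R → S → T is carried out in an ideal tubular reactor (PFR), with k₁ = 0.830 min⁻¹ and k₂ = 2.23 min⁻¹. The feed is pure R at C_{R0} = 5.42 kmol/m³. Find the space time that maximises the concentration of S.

For first-order series the maximum of C_S occurs at τ_opt = ln(k₂/k₁)/(k₂−k₁).
= ln(2.23/0.830)/(2.23−0.830) = ln(2.687)/1.400 = 0.9883/1.400 = 0.706 min.

0.706 min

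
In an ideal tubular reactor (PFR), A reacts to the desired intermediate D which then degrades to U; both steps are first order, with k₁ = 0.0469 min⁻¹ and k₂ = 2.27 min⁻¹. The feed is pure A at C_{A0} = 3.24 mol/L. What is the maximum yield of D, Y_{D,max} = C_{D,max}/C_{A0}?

0.0190

Evaluating C_D at τ_opt = ln(k₂/k₁)/(k₂−k₁) gives C_{D,max}/C_{A0} = (k₁/k₂)^[k₂/(k₂−k₁)].
= (0.0469/2.27)^(2.27/(2.27−0.0469)) = (0.02066)^(1.021) = 0.01904.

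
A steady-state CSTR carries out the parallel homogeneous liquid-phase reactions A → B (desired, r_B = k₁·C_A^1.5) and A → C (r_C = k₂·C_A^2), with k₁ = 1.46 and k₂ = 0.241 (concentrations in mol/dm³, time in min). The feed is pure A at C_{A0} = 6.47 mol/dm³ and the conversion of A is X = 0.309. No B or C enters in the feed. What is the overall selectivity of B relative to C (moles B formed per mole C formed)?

Exit C_A = C_{A0}(1−X) = 6.47×0.691 = 4.471 mol/dm³.
Rates in a CSTR are evaluated at the outlet concentration: r_B = 1.46×4.471^1.5 = 13.80, r_C = 0.241×4.471^2 = 4.817.
Overall selectivity = C_B/C_C = r_Bτ/(r_Cτ) = r_B/r_C = 2.87.

2.87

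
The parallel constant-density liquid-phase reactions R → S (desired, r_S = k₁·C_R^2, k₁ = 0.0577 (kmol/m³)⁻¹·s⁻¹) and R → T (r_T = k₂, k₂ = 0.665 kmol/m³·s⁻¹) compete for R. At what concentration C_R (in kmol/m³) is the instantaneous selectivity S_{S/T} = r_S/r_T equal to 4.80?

7.44 kmol/m³

S_{S/T} = (k₁/k₂)·C_R^2 ⇒ C_R = (S·k₂/k₁)^(0.5).
= (4.80×0.665/0.0577)^(0.5) = (55.32)^(0.5) = 7.44 kmol/m³.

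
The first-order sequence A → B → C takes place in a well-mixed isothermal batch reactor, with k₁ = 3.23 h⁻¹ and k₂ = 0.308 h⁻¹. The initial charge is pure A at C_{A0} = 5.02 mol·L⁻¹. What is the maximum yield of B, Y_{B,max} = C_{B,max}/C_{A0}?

Evaluating C_B at t_opt = ln(k₂/k₁)/(k₂−k₁) gives C_{B,max}/C_{A0} = (k₁/k₂)^[k₂/(k₂−k₁)].
= (3.23/0.308)^(0.308/(0.308−3.23)) = (10.49)^(-0.1054) = 0.7806.

0.781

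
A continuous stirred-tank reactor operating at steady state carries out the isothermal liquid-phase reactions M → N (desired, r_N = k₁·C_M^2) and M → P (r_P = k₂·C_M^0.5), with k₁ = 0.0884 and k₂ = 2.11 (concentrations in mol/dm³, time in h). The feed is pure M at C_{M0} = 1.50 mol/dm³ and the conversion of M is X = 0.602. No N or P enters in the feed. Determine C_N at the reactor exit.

0.0171 mol/dm³

Exit C_M = C_{M0}(1−X) = 1.50×0.398 = 0.5970 mol/dm³.
In a CSTR the entire volume is at exit conditions, so r_N = 0.0884×0.5970^2 = 0.03151 and r_P = 2.11×0.5970^0.5 = 1.630.
Fraction of consumed M going to N: r_N/(r_N+r_P) = 0.01896.
C_N = 0.01896·C_{M0}·X = 0.01896×1.50×0.602 = 0.0171 mol/dm³.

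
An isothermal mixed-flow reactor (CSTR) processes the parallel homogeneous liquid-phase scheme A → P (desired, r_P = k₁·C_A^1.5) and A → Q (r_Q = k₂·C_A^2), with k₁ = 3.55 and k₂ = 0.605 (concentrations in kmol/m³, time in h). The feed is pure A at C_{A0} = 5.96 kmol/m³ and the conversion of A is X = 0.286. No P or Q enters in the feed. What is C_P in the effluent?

Exit C_A = C_{A0}(1−X) = 5.96×0.714 = 4.255 kmol/m³.
In a CSTR the entire volume is at exit conditions, so r_P = 3.55×4.255^1.5 = 31.16 and r_Q = 0.605×4.255^2 = 10.96.
Fraction of consumed A going to P: r_P/(r_P+r_Q) = 0.7399.
C_P = 0.7399·C_{A0}·X = 0.7399×5.96×0.286 = 1.26 kmol/m³.

1.26 kmol/m³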